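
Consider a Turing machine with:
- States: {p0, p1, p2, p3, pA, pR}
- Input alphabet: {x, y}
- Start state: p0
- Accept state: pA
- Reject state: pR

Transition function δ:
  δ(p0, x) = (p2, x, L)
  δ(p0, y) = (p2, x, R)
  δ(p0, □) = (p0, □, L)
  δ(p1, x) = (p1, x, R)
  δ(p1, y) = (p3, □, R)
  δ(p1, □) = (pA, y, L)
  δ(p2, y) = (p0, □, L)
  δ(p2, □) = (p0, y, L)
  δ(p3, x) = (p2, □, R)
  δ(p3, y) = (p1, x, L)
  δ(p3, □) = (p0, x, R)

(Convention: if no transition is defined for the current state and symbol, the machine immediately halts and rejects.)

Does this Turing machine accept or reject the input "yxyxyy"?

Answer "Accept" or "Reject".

Execution trace:
Initial: [p0]yxyxyy
Step 1: δ(p0, y) = (p2, x, R) → x[p2]xyxyy

No transition is defined for δ(p2, x). By convention the machine halts and rejects.

Answer: Reject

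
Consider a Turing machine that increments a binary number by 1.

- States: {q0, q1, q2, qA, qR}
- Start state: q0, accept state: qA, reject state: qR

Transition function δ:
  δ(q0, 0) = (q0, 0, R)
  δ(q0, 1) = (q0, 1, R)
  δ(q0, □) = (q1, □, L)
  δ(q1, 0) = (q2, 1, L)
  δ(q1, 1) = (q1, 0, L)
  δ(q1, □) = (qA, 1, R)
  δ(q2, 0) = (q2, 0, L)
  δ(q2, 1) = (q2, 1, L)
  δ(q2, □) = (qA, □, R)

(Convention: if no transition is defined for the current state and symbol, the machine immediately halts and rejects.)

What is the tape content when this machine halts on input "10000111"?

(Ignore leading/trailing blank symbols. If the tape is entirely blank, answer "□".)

Execution trace:
Initial: [q0]10000111
Step 1: δ(q0, 1) = (q0, 1, R) → 1[q0]0000111
Step 2: δ(q0, 0) = (q0, 0, R) → 10[q0]000111
Step 3: δ(q0, 0) = (q0, 0, R) → 100[q0]00111
Step 4: δ(q0, 0) = (q0, 0, R) → 1000[q0]0111
Step 5: δ(q0, 0) = (q0, 0, R) → 10000[q0]111
Step 6: δ(q0, 1) = (q0, 1, R) → 100001[q0]11
Step 7: δ(q0, 1) = (q0, 1, R) → 1000011[q0]1
Step 8: δ(q0, 1) = (q0, 1, R) → 10000111[q0]□
Step 9: δ(q0, □) = (q1, □, L) → 1000011[q1]1□
Step 10: δ(q1, 1) = (q1, 0, L) → 100001[q1]10□
Step 11: δ(q1, 1) = (q1, 0, L) → 10000[q1]100□
Step 12: δ(q1, 1) = (q1, 0, L) → 1000[q1]0000□
Step 13: δ(q1, 0) = (q2, 1, L) → 100[q2]01000□
Step 14: δ(q2, 0) = (q2, 0, L) → 10[q2]001000□
Step 15: δ(q2, 0) = (q2, 0, L) → 1[q2]0001000□
Step 16: δ(q2, 0) = (q2, 0, L) → [q2]10001000□
Step 17: δ(q2, 1) = (q2, 1, L) → [q2]□10001000□
Step 18: δ(q2, □) = (qA, □, R) → □[qA]10001000□

The machine reaches the accept state qA and halts.

Final tape (ignoring leading/trailing blanks): 10001000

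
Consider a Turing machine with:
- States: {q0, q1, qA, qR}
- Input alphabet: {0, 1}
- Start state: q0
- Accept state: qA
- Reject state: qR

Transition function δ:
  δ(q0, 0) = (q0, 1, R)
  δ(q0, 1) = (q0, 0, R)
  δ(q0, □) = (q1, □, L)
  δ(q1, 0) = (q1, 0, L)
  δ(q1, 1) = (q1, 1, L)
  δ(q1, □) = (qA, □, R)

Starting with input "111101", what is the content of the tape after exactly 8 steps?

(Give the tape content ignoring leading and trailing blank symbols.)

Execution trace:
Initial: [q0]111101
Step 1: δ(q0, 1) = (q0, 0, R) → 0[q0]11101
Step 2: δ(q0, 1) = (q0, 0, R) → 00[q0]1101
Step 3: δ(q0, 1) = (q0, 0, R) → 000[q0]101
Step 4: δ(q0, 1) = (q0, 0, R) → 0000[q0]01
Step 5: δ(q0, 0) = (q0, 1, R) → 00001[q0]1
Step 6: δ(q0, 1) = (q0, 0, R) → 000010[q0]□
Step 7: δ(q0, □) = (q1, □, L) → 00001[q1]0□
Step 8: δ(q1, 0) = (q1, 0, L) → 0000[q1]10□

After 8 steps, the tape (ignoring leading/trailing blanks) is: 000010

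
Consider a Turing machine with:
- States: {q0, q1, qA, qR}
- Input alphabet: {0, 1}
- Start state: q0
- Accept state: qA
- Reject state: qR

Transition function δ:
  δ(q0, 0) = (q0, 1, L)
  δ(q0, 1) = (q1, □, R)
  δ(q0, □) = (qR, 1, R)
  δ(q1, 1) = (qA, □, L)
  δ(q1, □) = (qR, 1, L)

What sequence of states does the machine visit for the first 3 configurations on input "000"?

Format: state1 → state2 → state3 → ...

Execution trace:
Initial: [q0]000
Step 1: δ(q0, 0) = (q0, 1, L) → [q0]□100
Step 2: δ(q0, □) = (qR, 1, R) → 1[qR]100

The machine reaches the reject state qR and halts.

State sequence: q0 → q0 → qR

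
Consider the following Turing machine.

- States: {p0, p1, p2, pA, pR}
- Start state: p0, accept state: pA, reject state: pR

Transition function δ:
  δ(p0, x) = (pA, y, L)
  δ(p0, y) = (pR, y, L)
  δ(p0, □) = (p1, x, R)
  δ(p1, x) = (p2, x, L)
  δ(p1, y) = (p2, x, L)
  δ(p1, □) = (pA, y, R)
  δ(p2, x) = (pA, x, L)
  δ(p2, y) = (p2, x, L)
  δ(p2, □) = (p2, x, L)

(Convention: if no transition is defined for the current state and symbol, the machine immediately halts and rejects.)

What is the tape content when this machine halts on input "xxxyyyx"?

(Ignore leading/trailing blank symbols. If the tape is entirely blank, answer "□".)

Execution trace:
Initial: [p0]xxxyyyx
Step 1: δ(p0, x) = (pA, y, L) → [pA]□yxxyyyx

The machine reaches the accept state pA and halts.

Final tape (ignoring leading/trailing blanks): yxxyyyx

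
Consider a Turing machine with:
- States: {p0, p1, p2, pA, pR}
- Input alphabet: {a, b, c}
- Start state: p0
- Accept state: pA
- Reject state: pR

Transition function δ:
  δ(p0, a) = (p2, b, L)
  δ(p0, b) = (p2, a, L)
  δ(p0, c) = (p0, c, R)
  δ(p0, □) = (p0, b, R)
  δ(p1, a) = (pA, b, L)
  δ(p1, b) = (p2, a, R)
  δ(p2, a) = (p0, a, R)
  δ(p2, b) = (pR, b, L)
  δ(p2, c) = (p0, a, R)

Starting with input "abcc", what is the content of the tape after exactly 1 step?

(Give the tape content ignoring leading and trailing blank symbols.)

Execution trace:
Initial: [p0]abcc
Step 1: δ(p0, a) = (p2, b, L) → [p2]□bbcc

No transition is defined for δ(p2, □). By convention the machine halts and rejects.

After 1 step, the tape (ignoring leading/trailing blanks) is: bbcc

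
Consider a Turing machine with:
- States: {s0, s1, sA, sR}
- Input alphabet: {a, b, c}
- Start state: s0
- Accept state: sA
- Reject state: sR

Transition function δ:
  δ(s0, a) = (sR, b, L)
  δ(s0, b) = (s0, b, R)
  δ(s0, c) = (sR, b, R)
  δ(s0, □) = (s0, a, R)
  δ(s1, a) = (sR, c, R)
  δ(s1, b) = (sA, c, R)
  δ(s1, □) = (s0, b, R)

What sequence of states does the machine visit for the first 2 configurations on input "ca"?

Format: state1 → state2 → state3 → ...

Execution trace:
Initial: [s0]ca
Step 1: δ(s0, c) = (sR, b, R) → b[sR]a

The machine reaches the reject state sR and halts.

State sequence: s0 → sR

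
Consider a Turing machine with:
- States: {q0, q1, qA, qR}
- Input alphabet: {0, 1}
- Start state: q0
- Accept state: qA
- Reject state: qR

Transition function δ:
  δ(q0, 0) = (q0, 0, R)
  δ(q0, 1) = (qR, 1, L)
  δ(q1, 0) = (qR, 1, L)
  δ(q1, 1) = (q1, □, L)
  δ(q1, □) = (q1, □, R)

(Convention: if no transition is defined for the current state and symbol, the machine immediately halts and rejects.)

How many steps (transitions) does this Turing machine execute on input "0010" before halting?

Execution trace:
Initial: [q0]0010
Step 1: δ(q0, 0) = (q0, 0, R) → 0[q0]010
Step 2: δ(q0, 0) = (q0, 0, R) → 00[q0]10
Step 3: δ(q0, 1) = (qR, 1, L) → 0[qR]010

The machine reaches the reject state qR and halts.

The machine executed 3 steps before halting.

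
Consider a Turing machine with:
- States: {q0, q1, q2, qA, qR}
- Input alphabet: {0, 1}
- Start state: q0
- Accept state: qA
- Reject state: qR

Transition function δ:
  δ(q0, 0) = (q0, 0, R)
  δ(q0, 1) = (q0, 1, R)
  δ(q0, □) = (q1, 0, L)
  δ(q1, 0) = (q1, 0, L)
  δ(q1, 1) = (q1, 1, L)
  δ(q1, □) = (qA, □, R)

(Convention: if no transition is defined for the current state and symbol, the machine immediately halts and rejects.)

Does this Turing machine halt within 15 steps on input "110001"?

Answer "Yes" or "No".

Execution trace:
Initial: [q0]110001
Step 1: δ(q0, 1) = (q0, 1, R) → 1[q0]10001
Step 2: δ(q0, 1) = (q0, 1, R) → 11[q0]0001
Step 3: δ(q0, 0) = (q0, 0, R) → 110[q0]001
Step 4: δ(q0, 0) = (q0, 0, R) → 1100[q0]01
Step 5: δ(q0, 0) = (q0, 0, R) → 11000[q0]1
Step 6: δ(q0, 1) = (q0, 1, R) → 110001[q0]□
Step 7: δ(q0, □) = (q1, 0, L) → 11000[q1]10
Step 8: δ(q1, 1) = (q1, 1, L) → 1100[q1]010
Step 9: δ(q1, 0) = (q1, 0, L) → 110[q1]0010
Step 10: δ(q1, 0) = (q1, 0, L) → 11[q1]00010
Step 11: δ(q1, 0) = (q1, 0, L) → 1[q1]100010
Step 12: δ(q1, 1) = (q1, 1, L) → [q1]1100010
Step 13: δ(q1, 1) = (q1, 1, L) → [q1]□1100010
Step 14: δ(q1, □) = (qA, □, R) → □[qA]1100010

The machine reaches the accept state qA and halts.
The machine halted after 14 steps (within the 15-step bound).

Answer: Yes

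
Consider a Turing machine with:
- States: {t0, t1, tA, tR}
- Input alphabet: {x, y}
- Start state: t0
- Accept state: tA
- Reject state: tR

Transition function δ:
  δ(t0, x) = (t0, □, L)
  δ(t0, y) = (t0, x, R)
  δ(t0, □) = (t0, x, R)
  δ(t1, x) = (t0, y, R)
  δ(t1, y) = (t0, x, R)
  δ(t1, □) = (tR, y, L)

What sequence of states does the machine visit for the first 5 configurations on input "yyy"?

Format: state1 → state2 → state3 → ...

Execution trace:
Initial: [t0]yyy
Step 1: δ(t0, y) = (t0, x, R) → x[t0]yy
Step 2: δ(t0, y) = (t0, x, R) → xx[t0]y
Step 3: δ(t0, y) = (t0, x, R) → xxx[t0]□
Step 4: δ(t0, □) = (t0, x, R) → xxxx[t0]□

State sequence: t0 → t0 → t0 → t0 → t0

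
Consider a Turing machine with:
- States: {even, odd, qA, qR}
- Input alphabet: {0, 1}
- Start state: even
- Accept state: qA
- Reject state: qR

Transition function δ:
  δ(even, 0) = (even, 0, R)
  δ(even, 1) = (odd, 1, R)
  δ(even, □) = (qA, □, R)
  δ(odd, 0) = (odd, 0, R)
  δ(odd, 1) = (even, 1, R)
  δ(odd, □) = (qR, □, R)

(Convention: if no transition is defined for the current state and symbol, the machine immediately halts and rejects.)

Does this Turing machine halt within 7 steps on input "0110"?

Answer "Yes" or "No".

Execution trace:
Initial: [even]0110
Step 1: δ(even, 0) = (even, 0, R) → 0[even]110
Step 2: δ(even, 1) = (odd, 1, R) → 01[odd]10
Step 3: δ(odd, 1) = (even, 1, R) → 011[even]0
Step 4: δ(even, 0) = (even, 0, R) → 0110[even]□
Step 5: δ(even, □) = (qA, □, R) → 0110□[qA]□

The machine reaches the accept state qA and halts.
The machine halted after 5 steps (within the 7-step bound).

Answer: Yes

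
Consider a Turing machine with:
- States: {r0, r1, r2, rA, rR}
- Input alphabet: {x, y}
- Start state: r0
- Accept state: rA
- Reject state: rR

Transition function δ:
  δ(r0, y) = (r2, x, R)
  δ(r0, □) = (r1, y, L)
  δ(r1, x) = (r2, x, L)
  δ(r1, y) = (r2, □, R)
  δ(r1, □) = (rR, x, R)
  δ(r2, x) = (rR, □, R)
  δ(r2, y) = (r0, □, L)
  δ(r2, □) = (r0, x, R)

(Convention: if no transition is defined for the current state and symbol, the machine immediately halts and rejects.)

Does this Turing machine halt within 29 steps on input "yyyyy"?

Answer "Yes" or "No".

Execution trace:
Initial: [r0]yyyyy
Step 1: δ(r0, y) = (r2, x, R) → x[r2]yyyy
Step 2: δ(r2, y) = (r0, □, L) → [r0]x□yyy

No transition is defined for δ(r0, x). By convention the machine halts and rejects.
The machine halted after 2 steps (within the 29-step bound).

Answer: Yes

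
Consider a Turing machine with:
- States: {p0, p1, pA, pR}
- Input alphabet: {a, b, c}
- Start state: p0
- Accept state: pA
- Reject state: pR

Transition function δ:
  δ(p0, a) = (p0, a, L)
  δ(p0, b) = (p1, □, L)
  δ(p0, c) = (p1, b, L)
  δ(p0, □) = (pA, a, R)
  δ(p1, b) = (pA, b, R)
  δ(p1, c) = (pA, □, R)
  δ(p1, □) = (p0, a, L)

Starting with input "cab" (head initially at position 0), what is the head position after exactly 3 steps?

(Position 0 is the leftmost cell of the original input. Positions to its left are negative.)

Execution trace (head position shown):
Step 0: [p0]cab  (head at position 0)
Step 1: move left → [p1]□bab  (head at position -1)
Step 2: move left → [p0]□abab  (head at position -2)
Step 3: move right → a[pA]abab  (head at position -1)

After 3 steps, the head is at position -1.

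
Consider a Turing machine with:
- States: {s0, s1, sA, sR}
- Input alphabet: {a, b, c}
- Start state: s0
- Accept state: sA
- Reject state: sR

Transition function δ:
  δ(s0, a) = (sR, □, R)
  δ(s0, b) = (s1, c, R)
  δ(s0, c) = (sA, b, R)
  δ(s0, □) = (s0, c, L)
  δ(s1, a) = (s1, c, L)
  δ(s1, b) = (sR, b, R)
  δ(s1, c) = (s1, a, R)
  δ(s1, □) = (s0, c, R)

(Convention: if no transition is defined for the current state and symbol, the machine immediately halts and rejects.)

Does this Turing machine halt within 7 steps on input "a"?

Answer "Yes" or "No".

Execution trace:
Initial: [s0]a
Step 1: δ(s0, a) = (sR, □, R) → □[sR]□

The machine reaches the reject state sR and halts.
The machine halted after 1 step (within the 7-step bound).

Answer: Yes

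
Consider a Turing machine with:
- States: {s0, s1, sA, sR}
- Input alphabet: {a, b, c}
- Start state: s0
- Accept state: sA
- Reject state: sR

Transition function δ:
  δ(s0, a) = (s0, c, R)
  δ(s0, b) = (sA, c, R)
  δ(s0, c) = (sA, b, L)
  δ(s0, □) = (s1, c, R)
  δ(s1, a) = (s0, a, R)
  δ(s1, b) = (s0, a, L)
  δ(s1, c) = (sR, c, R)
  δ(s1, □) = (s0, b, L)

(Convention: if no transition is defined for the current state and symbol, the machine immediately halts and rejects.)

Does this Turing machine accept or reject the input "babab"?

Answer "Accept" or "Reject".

Execution trace:
Initial: [s0]babab
Step 1: δ(s0, b) = (sA, c, R) → c[sA]abab

The machine reaches the accept state sA and halts.

Answer: Accept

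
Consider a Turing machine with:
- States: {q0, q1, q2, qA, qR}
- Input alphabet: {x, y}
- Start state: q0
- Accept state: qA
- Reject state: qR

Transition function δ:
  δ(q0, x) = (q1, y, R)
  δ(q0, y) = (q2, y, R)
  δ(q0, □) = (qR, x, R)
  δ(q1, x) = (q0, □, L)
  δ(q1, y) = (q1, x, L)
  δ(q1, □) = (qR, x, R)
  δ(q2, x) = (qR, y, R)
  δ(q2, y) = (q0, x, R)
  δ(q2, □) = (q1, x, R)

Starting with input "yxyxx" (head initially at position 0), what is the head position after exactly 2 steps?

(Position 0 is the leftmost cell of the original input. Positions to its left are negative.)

Execution trace (head position shown):
Step 0: [q0]yxyxx  (head at position 0)
Step 1: move right → y[q2]xyxx  (head at position 1)
Step 2: move right → yy[qR]yxx  (head at position 2)

After 2 steps, the head is at position 2.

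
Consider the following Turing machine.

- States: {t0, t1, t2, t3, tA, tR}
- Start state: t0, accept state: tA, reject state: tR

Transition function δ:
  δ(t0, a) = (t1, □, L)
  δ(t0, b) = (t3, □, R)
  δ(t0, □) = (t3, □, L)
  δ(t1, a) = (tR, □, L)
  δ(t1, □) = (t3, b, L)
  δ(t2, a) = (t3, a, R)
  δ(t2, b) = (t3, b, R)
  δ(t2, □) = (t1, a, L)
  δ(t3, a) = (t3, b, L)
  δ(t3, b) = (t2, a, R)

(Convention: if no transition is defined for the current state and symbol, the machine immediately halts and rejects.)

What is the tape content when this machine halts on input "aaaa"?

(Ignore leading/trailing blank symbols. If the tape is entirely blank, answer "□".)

Execution trace:
Initial: [t0]aaaa
Step 1: δ(t0, a) = (t1, □, L) → [t1]□□aaa
Step 2: δ(t1, □) = (t3, b, L) → [t3]□b□aaa

No transition is defined for δ(t3, □). By convention the machine halts and rejects.

Final tape (ignoring leading/trailing blanks): b□aaa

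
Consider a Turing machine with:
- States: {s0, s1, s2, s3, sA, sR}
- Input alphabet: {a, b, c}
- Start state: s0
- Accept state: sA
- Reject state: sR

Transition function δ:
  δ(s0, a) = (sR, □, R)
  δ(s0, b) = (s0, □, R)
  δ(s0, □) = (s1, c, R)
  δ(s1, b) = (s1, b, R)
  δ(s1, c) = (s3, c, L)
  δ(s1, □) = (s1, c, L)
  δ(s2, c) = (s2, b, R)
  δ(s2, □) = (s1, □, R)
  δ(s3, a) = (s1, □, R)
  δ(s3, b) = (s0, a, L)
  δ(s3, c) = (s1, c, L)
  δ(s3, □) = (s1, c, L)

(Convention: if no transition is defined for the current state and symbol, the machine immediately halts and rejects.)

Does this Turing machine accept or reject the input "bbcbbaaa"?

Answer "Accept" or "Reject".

Execution trace:
Initial: [s0]bbcbbaaa
Step 1: δ(s0, b) = (s0, □, R) → □[s0]bcbbaaa
Step 2: δ(s0, b) = (s0, □, R) → □□[s0]cbbaaa

No transition is defined for δ(s0, c). By convention the machine halts and rejects.

Answer: Reject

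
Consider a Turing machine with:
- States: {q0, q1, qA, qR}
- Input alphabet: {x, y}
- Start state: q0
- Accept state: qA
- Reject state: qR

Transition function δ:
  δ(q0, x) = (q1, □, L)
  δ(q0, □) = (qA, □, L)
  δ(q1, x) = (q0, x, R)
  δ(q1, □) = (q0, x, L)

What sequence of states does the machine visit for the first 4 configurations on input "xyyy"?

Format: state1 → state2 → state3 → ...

Execution trace:
Initial: [q0]xyyy
Step 1: δ(q0, x) = (q1, □, L) → [q1]□□yyy
Step 2: δ(q1, □) = (q0, x, L) → [q0]□x□yyy
Step 3: δ(q0, □) = (qA, □, L) → [qA]□□x□yyy

The machine reaches the accept state qA and halts.

State sequence: q0 → q1 → q0 → qA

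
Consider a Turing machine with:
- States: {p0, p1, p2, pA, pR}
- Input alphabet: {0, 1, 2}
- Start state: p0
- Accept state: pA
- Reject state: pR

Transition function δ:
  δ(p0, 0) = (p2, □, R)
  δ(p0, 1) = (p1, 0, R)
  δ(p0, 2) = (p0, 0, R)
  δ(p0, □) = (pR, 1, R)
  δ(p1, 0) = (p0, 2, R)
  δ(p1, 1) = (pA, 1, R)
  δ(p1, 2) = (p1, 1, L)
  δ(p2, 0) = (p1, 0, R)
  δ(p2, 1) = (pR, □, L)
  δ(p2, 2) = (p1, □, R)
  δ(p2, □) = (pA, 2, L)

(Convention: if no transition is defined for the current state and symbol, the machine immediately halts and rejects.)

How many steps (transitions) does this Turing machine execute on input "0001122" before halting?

Execution trace:
Initial: [p0]0001122
Step 1: δ(p0, 0) = (p2, □, R) → □[p2]001122
Step 2: δ(p2, 0) = (p1, 0, R) → □0[p1]01122
Step 3: δ(p1, 0) = (p0, 2, R) → □02[p0]1122
Step 4: δ(p0, 1) = (p1, 0, R) → □020[p1]122
Step 5: δ(p1, 1) = (pA, 1, R) → □0201[pA]22

The machine reaches the accept state pA and halts.

The machine executed 5 steps before halting.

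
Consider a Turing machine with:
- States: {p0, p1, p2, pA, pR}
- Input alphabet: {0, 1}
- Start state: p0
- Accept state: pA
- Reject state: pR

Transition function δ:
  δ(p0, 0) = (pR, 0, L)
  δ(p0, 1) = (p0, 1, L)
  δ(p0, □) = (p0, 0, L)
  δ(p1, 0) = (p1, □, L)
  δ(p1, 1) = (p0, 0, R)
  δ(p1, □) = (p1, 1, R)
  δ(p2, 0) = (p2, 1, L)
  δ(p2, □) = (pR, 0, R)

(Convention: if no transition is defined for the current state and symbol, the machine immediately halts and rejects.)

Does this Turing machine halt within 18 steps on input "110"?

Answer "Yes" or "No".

Execution trace:
Initial: [p0]110
Step 1: δ(p0, 1) = (p0, 1, L) → [p0]□110
Step 2: δ(p0, □) = (p0, 0, L) → [p0]□0110
Step 3: δ(p0, □) = (p0, 0, L) → [p0]□00110
Step 4: δ(p0, □) = (p0, 0, L) → [p0]□000110
Step 5: δ(p0, □) = (p0, 0, L) → [p0]□0000110
Step 6: δ(p0, □) = (p0, 0, L) → [p0]□00000110
Step 7: δ(p0, □) = (p0, 0, L) → [p0]□000000110
Step 8: δ(p0, □) = (p0, 0, L) → [p0]□0000000110
Step 9: δ(p0, □) = (p0, 0, L) → [p0]□00000000110
Step 10: δ(p0, □) = (p0, 0, L) → [p0]□000000000110
Step 11: δ(p0, □) = (p0, 0, L) → [p0]□0000000000110
Step 12: δ(p0, □) = (p0, 0, L) → [p0]□00000000000110
Step 13: δ(p0, □) = (p0, 0, L) → [p0]□000000000000110
Step 14: δ(p0, □) = (p0, 0, L) → [p0]□0000000000000110
Step 15: δ(p0, □) = (p0, 0, L) → [p0]□00000000000000110
Step 16: δ(p0, □) = (p0, 0, L) → [p0]□000000000000000110
Step 17: δ(p0, □) = (p0, 0, L) → [p0]□0000000000000000110
Step 18: δ(p0, □) = (p0, 0, L) → [p0]□00000000000000000110

The machine has not reached a halting state after 18 steps.
The machine did not halt within the 18-step bound.

Answer: No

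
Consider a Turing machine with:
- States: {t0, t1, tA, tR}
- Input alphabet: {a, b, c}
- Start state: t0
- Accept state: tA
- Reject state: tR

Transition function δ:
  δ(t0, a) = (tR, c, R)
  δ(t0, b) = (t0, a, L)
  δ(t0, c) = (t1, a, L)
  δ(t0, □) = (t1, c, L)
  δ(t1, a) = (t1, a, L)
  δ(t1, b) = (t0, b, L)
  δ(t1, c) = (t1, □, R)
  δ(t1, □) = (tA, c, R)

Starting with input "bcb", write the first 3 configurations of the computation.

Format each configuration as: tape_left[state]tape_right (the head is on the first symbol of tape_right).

Transitions applied:
Step 1: δ(t0, b) = (t0, a, L)
Step 2: δ(t0, □) = (t1, c, L)

The first 3 configurations are:
[t0]bcb ⊢ [t0]□acb ⊢ [t1]□cacb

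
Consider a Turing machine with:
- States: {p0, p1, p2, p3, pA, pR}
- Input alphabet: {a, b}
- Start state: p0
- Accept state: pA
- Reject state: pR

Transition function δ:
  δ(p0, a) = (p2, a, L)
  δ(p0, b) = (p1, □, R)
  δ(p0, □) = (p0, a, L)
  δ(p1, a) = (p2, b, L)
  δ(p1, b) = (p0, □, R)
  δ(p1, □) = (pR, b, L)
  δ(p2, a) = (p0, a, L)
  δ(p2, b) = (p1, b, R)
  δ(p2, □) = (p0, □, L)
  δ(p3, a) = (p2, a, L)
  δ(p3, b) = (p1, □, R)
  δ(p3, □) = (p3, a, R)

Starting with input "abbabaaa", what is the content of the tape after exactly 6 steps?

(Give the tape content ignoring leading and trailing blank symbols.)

Execution trace:
Initial: [p0]abbabaaa
Step 1: δ(p0, a) = (p2, a, L) → [p2]□abbabaaa
Step 2: δ(p2, □) = (p0, □, L) → [p0]□□abbabaaa
Step 3: δ(p0, □) = (p0, a, L) → [p0]□a□abbabaaa
Step 4: δ(p0, □) = (p0, a, L) → [p0]□aa□abbabaaa
Step 5: δ(p0, □) = (p0, a, L) → [p0]□aaa□abbabaaa
Step 6: δ(p0, □) = (p0, a, L) → [p0]□aaaa□abbabaaa

After 6 steps, the tape (ignoring leading/trailing blanks) is: aaaa□abbabaaa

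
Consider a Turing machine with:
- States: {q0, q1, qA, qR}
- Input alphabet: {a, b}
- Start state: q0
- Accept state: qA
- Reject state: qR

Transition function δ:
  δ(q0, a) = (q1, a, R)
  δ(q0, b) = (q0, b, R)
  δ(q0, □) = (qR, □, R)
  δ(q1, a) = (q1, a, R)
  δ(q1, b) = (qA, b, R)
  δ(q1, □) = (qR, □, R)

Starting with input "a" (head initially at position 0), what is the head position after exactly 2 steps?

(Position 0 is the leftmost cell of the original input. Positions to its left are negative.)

Execution trace (head position shown):
Step 0: [q0]a  (head at position 0)
Step 1: move right → a[q1]□  (head at position 1)
Step 2: move right → a□[qR]□  (head at position 2)

After 2 steps, the head is at position 2.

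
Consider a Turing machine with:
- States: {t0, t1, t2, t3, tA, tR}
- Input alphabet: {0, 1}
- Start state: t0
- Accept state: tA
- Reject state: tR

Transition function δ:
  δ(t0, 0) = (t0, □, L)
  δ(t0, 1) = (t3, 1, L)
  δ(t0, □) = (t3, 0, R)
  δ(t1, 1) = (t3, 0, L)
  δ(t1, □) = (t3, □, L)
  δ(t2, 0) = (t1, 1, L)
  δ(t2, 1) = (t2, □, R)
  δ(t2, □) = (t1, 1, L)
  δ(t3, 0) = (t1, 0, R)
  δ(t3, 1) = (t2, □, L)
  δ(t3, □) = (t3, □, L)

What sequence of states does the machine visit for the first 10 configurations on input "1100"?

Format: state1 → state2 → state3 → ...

Execution trace:
Initial: [t0]1100
Step 1: δ(t0, 1) = (t3, 1, L) → [t3]□1100
Step 2: δ(t3, □) = (t3, □, L) → [t3]□□1100
Step 3: δ(t3, □) = (t3, □, L) → [t3]□□□1100
Step 4: δ(t3, □) = (t3, □, L) → [t3]□□□□1100
Step 5: δ(t3, □) = (t3, □, L) → [t3]□□□□□1100
Step 6: δ(t3, □) = (t3, □, L) → [t3]□□□□□□1100
Step 7: δ(t3, □) = (t3, □, L) → [t3]□□□□□□□1100
Step 8: δ(t3, □) = (t3, □, L) → [t3]□□□□□□□□1100
Step 9: δ(t3, □) = (t3, □, L) → [t3]□□□□□□□□□1100

State sequence: t0 → t3 → t3 → t3 → t3 → t3 → t3 → t3 → t3 → t3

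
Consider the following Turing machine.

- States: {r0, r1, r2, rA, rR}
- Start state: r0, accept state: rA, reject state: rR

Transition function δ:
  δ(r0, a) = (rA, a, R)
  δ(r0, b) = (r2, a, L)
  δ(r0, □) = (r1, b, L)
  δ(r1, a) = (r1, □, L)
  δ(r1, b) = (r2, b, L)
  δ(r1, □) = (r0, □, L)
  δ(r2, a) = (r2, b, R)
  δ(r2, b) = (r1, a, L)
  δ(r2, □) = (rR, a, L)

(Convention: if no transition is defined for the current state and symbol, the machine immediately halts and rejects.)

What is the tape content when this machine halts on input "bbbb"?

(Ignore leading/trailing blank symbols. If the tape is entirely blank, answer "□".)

Execution trace:
Initial: [r0]bbbb
Step 1: δ(r0, b) = (r2, a, L) → [r2]□abbb
Step 2: δ(r2, □) = (rR, a, L) → [rR]□aabbb

The machine reaches the reject state rR and halts.

Final tape (ignoring leading/trailing blanks): aabbb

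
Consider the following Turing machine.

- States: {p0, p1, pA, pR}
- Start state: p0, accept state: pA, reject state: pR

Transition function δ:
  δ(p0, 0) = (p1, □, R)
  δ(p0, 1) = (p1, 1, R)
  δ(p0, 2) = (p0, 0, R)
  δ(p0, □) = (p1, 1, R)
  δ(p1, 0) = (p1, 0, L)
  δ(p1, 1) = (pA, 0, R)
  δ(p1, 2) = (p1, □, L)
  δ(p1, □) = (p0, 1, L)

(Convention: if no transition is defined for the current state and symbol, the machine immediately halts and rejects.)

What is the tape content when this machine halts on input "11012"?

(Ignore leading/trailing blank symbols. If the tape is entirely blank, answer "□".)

Execution trace:
Initial: [p0]11012
Step 1: δ(p0, 1) = (p1, 1, R) → 1[p1]1012
Step 2: δ(p1, 1) = (pA, 0, R) → 10[pA]012

The machine reaches the accept state pA and halts.

Final tape (ignoring leading/trailing blanks): 10012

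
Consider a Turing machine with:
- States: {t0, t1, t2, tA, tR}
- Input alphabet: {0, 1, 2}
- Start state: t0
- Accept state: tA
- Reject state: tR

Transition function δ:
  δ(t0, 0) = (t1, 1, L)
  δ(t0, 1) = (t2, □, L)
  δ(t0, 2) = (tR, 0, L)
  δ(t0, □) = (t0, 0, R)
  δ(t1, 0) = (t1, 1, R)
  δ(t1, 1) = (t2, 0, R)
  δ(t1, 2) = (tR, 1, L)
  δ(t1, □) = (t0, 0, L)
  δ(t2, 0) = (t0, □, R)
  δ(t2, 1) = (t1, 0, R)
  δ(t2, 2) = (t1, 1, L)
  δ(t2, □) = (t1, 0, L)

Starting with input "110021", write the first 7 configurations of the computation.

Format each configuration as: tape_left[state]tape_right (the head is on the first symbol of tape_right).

Transitions applied:
Step 1: δ(t0, 1) = (t2, □, L)
Step 2: δ(t2, □) = (t1, 0, L)
Step 3: δ(t1, □) = (t0, 0, L)
Step 4: δ(t0, □) = (t0, 0, R)
Step 5: δ(t0, 0) = (t1, 1, L)
Step 6: δ(t1, 0) = (t1, 1, R)

The first 7 configurations are:
[t0]110021 ⊢ [t2]□□10021 ⊢ [t1]□0□10021 ⊢ [t0]□00□10021 ⊢ 0[t0]00□10021 ⊢ [t1]010□10021 ⊢ 1[t1]10□10021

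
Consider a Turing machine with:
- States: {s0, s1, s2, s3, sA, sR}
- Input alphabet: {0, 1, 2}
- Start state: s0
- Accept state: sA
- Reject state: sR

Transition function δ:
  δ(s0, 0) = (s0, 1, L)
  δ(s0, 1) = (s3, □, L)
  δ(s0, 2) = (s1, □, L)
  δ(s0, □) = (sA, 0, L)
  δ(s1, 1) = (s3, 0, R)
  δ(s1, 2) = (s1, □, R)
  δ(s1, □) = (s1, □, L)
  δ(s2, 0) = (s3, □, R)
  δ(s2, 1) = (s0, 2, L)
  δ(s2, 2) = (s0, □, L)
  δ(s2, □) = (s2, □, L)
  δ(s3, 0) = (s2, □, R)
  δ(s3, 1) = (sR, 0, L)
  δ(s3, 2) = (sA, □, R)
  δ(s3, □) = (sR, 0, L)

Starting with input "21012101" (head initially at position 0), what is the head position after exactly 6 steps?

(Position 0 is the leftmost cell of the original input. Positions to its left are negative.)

Execution trace (head position shown):
Step 0: [s0]21012101  (head at position 0)
Step 1: move left → [s1]□□1012101  (head at position -1)
Step 2: move left → [s1]□□□1012101  (head at position -2)
Step 3: move left → [s1]□□□□1012101  (head at position -3)
Step 4: move left → [s1]□□□□□1012101  (head at position -4)
Step 5: move left → [s1]□□□□□□1012101  (head at position -5)
Step 6: move left → [s1]□□□□□□□1012101  (head at position -6)

After 6 steps, the head is at position -6.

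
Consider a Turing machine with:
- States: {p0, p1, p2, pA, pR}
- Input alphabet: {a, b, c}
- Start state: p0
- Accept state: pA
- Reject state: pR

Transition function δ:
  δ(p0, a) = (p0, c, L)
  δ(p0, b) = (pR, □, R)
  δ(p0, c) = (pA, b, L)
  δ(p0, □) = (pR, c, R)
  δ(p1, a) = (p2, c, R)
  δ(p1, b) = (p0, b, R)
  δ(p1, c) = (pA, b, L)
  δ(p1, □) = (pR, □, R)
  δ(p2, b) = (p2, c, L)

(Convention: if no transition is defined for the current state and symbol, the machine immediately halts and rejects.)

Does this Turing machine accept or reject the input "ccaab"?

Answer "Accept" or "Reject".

Execution trace:
Initial: [p0]ccaab
Step 1: δ(p0, c) = (pA, b, L) → [pA]□bcaab

The machine reaches the accept state pA and halts.

Answer: Accept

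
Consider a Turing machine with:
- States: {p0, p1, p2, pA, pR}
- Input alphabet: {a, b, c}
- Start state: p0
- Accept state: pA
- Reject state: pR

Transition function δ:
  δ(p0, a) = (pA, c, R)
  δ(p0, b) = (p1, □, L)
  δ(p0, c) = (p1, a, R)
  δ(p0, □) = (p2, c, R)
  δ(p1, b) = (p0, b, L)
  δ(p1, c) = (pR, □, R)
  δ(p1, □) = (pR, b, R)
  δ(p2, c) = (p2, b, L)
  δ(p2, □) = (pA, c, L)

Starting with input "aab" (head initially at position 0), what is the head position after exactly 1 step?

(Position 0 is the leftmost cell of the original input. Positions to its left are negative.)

Execution trace (head position shown):
Step 0: [p0]aab  (head at position 0)
Step 1: move right → c[pA]ab  (head at position 1)

After 1 step, the head is at position 1.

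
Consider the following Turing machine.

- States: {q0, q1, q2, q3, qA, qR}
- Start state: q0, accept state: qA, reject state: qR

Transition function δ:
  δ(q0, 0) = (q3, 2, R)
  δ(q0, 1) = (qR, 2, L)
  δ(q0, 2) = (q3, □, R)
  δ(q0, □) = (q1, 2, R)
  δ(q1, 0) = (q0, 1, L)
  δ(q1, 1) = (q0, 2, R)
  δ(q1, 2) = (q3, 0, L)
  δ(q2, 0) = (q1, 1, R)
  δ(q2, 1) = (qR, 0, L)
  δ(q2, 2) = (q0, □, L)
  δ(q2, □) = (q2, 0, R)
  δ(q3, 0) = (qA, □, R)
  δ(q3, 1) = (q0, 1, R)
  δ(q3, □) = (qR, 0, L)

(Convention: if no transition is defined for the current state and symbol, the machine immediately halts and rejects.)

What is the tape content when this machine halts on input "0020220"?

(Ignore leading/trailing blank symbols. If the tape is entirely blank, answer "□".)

Execution trace:
Initial: [q0]0020220
Step 1: δ(q0, 0) = (q3, 2, R) → 2[q3]020220
Step 2: δ(q3, 0) = (qA, □, R) → 2□[qA]20220

The machine reaches the accept state qA and halts.

Final tape (ignoring leading/trailing blanks): 2□20220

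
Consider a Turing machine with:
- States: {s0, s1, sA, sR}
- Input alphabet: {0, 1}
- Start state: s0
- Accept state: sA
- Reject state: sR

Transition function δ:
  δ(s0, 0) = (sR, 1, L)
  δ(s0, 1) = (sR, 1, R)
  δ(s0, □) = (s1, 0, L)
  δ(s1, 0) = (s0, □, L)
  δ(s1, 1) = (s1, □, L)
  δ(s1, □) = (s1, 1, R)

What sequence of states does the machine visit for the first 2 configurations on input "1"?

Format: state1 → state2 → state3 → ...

Execution trace:
Initial: [s0]1
Step 1: δ(s0, 1) = (sR, 1, R) → 1[sR]□

The machine reaches the reject state sR and halts.

State sequence: s0 → sR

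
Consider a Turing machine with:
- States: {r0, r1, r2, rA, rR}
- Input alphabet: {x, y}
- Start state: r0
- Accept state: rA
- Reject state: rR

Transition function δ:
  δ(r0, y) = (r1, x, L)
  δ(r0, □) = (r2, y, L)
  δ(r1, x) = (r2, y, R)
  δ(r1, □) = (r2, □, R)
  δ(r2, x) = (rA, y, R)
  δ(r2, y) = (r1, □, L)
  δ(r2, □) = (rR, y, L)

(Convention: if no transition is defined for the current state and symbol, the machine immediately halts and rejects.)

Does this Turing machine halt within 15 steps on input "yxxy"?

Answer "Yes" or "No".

Execution trace:
Initial: [r0]yxxy
Step 1: δ(r0, y) = (r1, x, L) → [r1]□xxxy
Step 2: δ(r1, □) = (r2, □, R) → □[r2]xxxy
Step 3: δ(r2, x) = (rA, y, R) → □y[rA]xxy

The machine reaches the accept state rA and halts.
The machine halted after 3 steps (within the 15-step bound).

Answer: Yes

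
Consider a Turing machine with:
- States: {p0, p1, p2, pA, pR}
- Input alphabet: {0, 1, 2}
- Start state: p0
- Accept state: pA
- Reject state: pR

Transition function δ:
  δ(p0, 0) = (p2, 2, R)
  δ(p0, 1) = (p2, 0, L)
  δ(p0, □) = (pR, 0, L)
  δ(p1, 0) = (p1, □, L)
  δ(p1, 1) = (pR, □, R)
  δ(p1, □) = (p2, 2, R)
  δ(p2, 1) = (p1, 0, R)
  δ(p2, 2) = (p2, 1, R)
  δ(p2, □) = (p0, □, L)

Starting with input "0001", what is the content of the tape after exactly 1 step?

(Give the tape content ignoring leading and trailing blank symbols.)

Execution trace:
Initial: [p0]0001
Step 1: δ(p0, 0) = (p2, 2, R) → 2[p2]001

No transition is defined for δ(p2, 0). By convention the machine halts and rejects.

After 1 step, the tape (ignoring leading/trailing blanks) is: 2001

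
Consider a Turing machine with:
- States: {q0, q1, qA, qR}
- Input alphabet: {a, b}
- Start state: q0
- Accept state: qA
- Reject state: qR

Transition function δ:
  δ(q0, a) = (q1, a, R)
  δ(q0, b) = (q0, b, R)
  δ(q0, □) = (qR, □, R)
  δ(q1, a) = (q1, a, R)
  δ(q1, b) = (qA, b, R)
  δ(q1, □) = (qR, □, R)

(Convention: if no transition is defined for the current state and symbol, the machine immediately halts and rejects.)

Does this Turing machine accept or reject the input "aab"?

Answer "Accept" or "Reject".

Execution trace:
Initial: [q0]aab
Step 1: δ(q0, a) = (q1, a, R) → a[q1]ab
Step 2: δ(q1, a) = (q1, a, R) → aa[q1]b
Step 3: δ(q1, b) = (qA, b, R) → aab[qA]□

The machine reaches the accept state qA and halts.

Answer: Accept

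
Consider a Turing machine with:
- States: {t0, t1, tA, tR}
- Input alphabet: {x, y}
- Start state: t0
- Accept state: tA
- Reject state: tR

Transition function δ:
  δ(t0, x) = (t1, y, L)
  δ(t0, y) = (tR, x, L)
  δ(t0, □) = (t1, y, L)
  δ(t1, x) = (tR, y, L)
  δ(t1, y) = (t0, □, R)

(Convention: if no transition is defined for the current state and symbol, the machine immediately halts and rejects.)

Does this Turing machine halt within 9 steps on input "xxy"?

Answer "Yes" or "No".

Execution trace:
Initial: [t0]xxy
Step 1: δ(t0, x) = (t1, y, L) → [t1]□yxy

No transition is defined for δ(t1, □). By convention the machine halts and rejects.
The machine halted after 1 step (within the 9-step bound).

Answer: Yes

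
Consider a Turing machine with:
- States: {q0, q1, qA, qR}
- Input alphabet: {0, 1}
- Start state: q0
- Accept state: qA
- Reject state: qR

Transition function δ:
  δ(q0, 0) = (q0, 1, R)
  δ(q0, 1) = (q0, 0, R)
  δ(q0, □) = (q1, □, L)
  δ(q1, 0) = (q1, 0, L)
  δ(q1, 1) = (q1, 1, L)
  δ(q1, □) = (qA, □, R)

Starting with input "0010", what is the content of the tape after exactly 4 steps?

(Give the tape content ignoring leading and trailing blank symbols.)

Execution trace:
Initial: [q0]0010
Step 1: δ(q0, 0) = (q0, 1, R) → 1[q0]010
Step 2: δ(q0, 0) = (q0, 1, R) → 11[q0]10
Step 3: δ(q0, 1) = (q0, 0, R) → 110[q0]0
Step 4: δ(q0, 0) = (q0, 1, R) → 1101[q0]□

After 4 steps, the tape (ignoring leading/trailing blanks) is: 1101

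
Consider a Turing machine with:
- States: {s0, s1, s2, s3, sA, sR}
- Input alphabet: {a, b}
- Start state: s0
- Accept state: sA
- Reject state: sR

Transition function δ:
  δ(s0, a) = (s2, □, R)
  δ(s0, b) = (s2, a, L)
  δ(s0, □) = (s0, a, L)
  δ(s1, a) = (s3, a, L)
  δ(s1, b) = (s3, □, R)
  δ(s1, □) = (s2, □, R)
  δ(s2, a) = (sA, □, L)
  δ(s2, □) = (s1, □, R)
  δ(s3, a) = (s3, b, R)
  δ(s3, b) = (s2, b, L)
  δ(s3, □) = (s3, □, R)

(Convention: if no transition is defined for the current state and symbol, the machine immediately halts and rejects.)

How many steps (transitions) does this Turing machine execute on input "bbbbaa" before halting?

Execution trace:
Initial: [s0]bbbbaa
Step 1: δ(s0, b) = (s2, a, L) → [s2]□abbbaa
Step 2: δ(s2, □) = (s1, □, R) → □[s1]abbbaa
Step 3: δ(s1, a) = (s3, a, L) → [s3]□abbbaa
Step 4: δ(s3, □) = (s3, □, R) → □[s3]abbbaa
Step 5: δ(s3, a) = (s3, b, R) → □b[s3]bbbaa
Step 6: δ(s3, b) = (s2, b, L) → □[s2]bbbbaa

No transition is defined for δ(s2, b). By convention the machine halts and rejects.

The machine executed 6 steps before halting.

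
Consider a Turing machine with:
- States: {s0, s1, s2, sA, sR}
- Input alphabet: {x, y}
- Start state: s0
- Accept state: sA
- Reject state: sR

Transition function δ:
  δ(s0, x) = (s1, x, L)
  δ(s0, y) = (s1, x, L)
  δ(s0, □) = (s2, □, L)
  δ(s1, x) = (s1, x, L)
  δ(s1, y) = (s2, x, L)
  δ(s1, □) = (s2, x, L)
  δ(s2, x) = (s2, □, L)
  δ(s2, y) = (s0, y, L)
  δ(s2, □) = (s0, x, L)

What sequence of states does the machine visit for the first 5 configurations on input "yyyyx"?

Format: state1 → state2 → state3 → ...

Execution trace:
Initial: [s0]yyyyx
Step 1: δ(s0, y) = (s1, x, L) → [s1]□xyyyx
Step 2: δ(s1, □) = (s2, x, L) → [s2]□xxyyyx
Step 3: δ(s2, □) = (s0, x, L) → [s0]□xxxyyyx
Step 4: δ(s0, □) = (s2, □, L) → [s2]□□xxxyyyx

State sequence: s0 → s1 → s2 → s0 → s2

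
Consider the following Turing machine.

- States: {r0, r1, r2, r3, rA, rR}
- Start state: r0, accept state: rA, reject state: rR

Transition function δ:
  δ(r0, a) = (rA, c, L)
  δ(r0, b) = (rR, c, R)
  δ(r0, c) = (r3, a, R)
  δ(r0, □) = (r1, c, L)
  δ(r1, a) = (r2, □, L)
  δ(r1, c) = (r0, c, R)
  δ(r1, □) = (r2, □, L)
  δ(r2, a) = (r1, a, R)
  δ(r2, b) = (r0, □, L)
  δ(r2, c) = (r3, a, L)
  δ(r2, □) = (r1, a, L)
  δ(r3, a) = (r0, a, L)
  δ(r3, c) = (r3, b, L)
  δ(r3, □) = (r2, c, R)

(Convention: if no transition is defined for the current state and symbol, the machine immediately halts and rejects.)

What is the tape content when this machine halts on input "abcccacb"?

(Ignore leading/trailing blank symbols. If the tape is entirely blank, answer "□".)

Execution trace:
Initial: [r0]abcccacb
Step 1: δ(r0, a) = (rA, c, L) → [rA]□cbcccacb

The machine reaches the accept state rA and halts.

Final tape (ignoring leading/trailing blanks): cbcccacb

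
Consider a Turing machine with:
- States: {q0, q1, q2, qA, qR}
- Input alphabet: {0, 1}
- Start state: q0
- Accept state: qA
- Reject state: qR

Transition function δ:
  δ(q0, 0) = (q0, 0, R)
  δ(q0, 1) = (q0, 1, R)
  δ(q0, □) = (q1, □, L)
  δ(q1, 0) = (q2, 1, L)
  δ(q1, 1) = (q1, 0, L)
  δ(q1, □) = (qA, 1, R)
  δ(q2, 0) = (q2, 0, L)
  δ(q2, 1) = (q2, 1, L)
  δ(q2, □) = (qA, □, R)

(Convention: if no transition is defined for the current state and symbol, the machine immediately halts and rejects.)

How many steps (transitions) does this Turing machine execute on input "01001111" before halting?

Execution trace:
Initial: [q0]01001111
Step 1: δ(q0, 0) = (q0, 0, R) → 0[q0]1001111
Step 2: δ(q0, 1) = (q0, 1, R) → 01[q0]001111
Step 3: δ(q0, 0) = (q0, 0, R) → 010[q0]01111
Step 4: δ(q0, 0) = (q0, 0, R) → 0100[q0]1111
Step 5: δ(q0, 1) = (q0, 1, R) → 01001[q0]111
Step 6: δ(q0, 1) = (q0, 1, R) → 010011[q0]11
Step 7: δ(q0, 1) = (q0, 1, R) → 0100111[q0]1
Step 8: δ(q0, 1) = (q0, 1, R) → 01001111[q0]□
Step 9: δ(q0, □) = (q1, □, L) → 0100111[q1]1□
Step 10: δ(q1, 1) = (q1, 0, L) → 010011[q1]10□
Step 11: δ(q1, 1) = (q1, 0, L) → 01001[q1]100□
Step 12: δ(q1, 1) = (q1, 0, L) → 0100[q1]1000□
Step 13: δ(q1, 1) = (q1, 0, L) → 010[q1]00000□
Step 14: δ(q1, 0) = (q2, 1, L) → 01[q2]010000□
Step 15: δ(q2, 0) = (q2, 0, L) → 0[q2]1010000□
Step 16: δ(q2, 1) = (q2, 1, L) → [q2]01010000□
Step 17: δ(q2, 0) = (q2, 0, L) → [q2]□01010000□
Step 18: δ(q2, □) = (qA, □, R) → □[qA]01010000□

The machine reaches the accept state qA and halts.

The machine executed 18 steps before halting.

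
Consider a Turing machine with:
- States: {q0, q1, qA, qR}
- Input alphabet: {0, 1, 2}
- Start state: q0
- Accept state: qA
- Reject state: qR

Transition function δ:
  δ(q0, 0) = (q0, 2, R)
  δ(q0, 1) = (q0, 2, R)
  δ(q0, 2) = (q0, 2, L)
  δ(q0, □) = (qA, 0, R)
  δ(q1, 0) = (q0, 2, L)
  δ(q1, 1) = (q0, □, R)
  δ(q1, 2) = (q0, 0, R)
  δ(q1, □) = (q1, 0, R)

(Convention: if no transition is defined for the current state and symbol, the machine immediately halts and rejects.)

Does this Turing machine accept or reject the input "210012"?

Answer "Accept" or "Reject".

Execution trace:
Initial: [q0]210012
Step 1: δ(q0, 2) = (q0, 2, L) → [q0]□210012
Step 2: δ(q0, □) = (qA, 0, R) → 0[qA]210012

The machine reaches the accept state qA and halts.

Answer: Accept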